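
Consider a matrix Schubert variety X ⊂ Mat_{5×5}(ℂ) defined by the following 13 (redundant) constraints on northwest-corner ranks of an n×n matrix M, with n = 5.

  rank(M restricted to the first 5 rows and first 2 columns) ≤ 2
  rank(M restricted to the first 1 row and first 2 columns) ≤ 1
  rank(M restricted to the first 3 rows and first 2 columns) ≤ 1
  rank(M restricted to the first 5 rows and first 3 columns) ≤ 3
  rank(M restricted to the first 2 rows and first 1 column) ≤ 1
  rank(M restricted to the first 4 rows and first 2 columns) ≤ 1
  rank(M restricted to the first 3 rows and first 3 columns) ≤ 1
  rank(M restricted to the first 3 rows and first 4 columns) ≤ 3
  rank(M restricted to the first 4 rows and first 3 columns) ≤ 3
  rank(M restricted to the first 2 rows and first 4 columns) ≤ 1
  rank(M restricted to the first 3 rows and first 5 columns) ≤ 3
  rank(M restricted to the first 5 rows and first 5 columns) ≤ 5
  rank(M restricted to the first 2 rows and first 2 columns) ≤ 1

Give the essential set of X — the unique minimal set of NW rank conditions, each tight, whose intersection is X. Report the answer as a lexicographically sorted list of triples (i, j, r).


Computing R[i][j] = min implied NW-rank bound (n=5, 13 conditions):

  R[1]: 1, 1, 1, 1, 1
  R[2]: 1, 1, 1, 1, 2
  R[3]: 1, 1, 1, 2, 3
  R[4]: 1, 1, 2, 3, 4
  R[5]: 1, 2, 3, 4, 5

so w = (1, 5, 4, 3, 2).

ℓ(w)=6; the 3 essential cells (i,j,r):

[(2, 4, 1), (3, 3, 1), (4, 2, 1)]


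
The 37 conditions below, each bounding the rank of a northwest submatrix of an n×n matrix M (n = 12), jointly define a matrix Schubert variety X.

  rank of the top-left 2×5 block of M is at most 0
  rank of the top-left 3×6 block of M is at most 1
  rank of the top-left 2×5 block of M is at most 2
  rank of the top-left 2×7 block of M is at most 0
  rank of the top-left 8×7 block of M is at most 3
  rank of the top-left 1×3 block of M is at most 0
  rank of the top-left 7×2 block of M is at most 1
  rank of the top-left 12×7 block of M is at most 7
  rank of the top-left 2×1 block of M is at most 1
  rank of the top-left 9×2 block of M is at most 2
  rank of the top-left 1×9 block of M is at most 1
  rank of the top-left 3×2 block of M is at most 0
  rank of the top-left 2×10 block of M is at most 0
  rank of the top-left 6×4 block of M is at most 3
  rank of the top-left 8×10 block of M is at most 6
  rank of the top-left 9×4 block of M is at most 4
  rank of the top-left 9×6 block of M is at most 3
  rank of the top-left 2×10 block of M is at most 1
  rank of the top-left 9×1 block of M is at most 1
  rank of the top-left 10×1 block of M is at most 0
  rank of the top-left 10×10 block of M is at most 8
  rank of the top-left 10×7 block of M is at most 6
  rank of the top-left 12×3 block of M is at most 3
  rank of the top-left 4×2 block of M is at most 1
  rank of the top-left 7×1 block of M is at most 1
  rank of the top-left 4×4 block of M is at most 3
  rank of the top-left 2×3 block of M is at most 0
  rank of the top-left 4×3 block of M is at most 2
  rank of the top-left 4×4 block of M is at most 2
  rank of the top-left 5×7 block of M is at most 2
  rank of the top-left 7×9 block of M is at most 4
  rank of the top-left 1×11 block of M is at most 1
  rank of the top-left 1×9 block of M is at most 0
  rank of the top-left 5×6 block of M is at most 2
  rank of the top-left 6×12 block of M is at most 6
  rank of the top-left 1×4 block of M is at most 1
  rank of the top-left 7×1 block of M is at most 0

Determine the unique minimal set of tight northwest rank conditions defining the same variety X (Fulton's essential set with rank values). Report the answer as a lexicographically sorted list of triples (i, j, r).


Propagating the 37 rank bounds to every northwest block:

  0, 0, 0, 0, 0, 0, 0, 0, 0, 0, 1, 1
  0, 0, 0, 0, 0, 0, 0, 0, 0, 0, 1, 2
  0, 0, 1, 1, 1, 1, 1, 1, 1, 1, 2, 3
  0, 1, 2, 2, 2, 2, 2, 2, 2, 2, 3, 4
  0, 1, 2, 2, 2, 2, 2, 3, 3, 3, 4, 5
  0, 1, 2, 3, 3, 3, 3, 4, 4, 4, 5, 6
  0, 1, 2, 3, 3, 3, 3, 4, 4, 5, 6, 7
  0, 1, 2, 3, 3, 3, 3, 4, 5, 6, 7, 8
  0, 1, 2, 3, 3, 3, 4, 5, 6, 7, 8, 9
  0, 1, 2, 3, 4, 4, 5, 6, 7, 8, 9, 10
  1, 2, 3, 4, 5, 5, 6, 7, 8, 9, 10, 11
  1, 2, 3, 4, 5, 6, 7, 8, 9, 10, 11, 12

the unique w with this rank table is (11, 12, 3, 2, 8, 4, 10, 9, 7, 5, 1, 6).

D(w) has 42 cells with 7 SE-corners; essential set:

[(2, 10, 0), (3, 2, 0), (5, 7, 2), (7, 9, 4), (8, 7, 3), (9, 6, 3), (10, 1, 0)]


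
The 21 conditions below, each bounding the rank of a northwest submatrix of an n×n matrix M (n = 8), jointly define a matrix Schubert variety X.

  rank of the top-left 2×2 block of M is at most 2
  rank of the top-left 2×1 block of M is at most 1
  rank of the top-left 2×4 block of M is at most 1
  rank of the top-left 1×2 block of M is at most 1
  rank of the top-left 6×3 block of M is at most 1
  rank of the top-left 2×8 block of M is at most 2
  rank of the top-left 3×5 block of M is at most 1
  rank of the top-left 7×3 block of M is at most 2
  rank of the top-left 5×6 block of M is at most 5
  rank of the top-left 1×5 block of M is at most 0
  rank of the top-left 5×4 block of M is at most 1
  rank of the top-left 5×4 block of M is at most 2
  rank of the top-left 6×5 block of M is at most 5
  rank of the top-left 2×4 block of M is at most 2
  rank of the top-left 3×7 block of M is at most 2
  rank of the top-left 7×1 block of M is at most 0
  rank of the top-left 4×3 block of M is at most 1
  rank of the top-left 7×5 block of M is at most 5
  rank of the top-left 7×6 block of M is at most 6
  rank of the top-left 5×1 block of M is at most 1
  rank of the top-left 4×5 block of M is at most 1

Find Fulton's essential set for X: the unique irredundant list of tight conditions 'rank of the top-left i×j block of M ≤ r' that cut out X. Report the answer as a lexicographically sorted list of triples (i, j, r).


Recovering R(i,j) via the rank-extension bound from the 21 conditions:

  row 1: 0 | 0 | 0 | 0 | 0 | 1 | 1 | 1
  row 2: 0 | 1 | 1 | 1 | 1 | 2 | 2 | 2
  row 3: 0 | 1 | 1 | 1 | 1 | 2 | 2 | 3
  row 4: 0 | 1 | 1 | 1 | 1 | 2 | 3 | 4
  row 5: 0 | 1 | 1 | 1 | 2 | 3 | 4 | 5
  row 6: 0 | 1 | 1 | 2 | 3 | 4 | 5 | 6
  row 7: 0 | 1 | 2 | 3 | 4 | 5 | 6 | 7
  row 8: 1 | 2 | 3 | 4 | 5 | 6 | 7 | 8

second differences of R give the permutation w = (6, 2, 8, 7, 5, 4, 3, 1).

Fulton essential set (6 of the 21 Rothe cells):

[(1, 5, 0), (3, 7, 2), (4, 5, 1), (5, 4, 1), (6, 3, 1), (7, 1, 0)]


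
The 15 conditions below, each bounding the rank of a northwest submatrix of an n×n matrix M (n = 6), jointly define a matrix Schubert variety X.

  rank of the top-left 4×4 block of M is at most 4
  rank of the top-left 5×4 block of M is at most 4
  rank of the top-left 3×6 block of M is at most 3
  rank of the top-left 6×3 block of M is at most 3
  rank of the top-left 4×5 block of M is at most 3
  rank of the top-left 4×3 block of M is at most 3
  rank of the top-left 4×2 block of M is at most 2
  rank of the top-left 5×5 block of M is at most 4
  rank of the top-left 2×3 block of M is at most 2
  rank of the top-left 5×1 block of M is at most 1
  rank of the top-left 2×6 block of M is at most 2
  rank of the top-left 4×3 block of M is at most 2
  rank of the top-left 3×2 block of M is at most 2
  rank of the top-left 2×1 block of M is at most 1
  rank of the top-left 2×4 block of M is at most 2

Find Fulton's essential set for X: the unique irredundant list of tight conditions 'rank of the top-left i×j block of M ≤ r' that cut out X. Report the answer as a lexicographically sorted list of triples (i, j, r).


Propagating the 15 rank bounds to every northwest block:

  R[1]: 1 1 1 1 1 1
  R[2]: 1 2 2 2 2 2
  R[3]: 1 2 2 3 3 3
  R[4]: 1 2 2 3 3 4
  R[5]: 1 2 3 4 4 5
  R[6]: 1 2 3 4 5 6

reading off 1-entries of Δ²R: w = (1, 2, 4, 6, 3, 5).

Fulton essential set (2 of the 3 Rothe cells):

[(4, 3, 2), (4, 5, 3)]


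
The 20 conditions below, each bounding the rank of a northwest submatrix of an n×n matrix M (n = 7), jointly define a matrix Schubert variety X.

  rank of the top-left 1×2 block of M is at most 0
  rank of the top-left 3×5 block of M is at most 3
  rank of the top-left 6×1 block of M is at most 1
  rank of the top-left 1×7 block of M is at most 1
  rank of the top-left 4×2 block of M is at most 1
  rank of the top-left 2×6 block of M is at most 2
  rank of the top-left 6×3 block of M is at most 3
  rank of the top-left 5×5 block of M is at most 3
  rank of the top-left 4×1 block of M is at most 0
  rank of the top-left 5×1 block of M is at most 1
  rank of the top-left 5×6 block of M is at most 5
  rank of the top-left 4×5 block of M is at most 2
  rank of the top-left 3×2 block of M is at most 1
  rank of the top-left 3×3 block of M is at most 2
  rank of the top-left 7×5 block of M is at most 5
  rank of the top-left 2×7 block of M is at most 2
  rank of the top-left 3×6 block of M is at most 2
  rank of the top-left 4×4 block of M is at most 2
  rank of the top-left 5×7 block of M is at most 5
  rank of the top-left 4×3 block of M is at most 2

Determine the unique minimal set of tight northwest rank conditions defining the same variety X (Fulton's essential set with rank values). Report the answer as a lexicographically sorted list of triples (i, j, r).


Propagating the 20 rank bounds to every northwest block:

  row 1: 0 0 1 1 1 1 1
  row 2: 0 1 2 2 2 2 2
  row 3: 0 1 2 2 2 2 3
  row 4: 0 1 2 2 2 3 4
  row 5: 1 2 3 3 3 4 5
  row 6: 1 2 3 4 4 5 6
  row 7: 1 2 3 4 5 6 7

reading off 1-entries of Δ²R: w = (3, 2, 7, 6, 1, 4, 5).

D(w) has 10 cells with 4 SE-corners; essential set:

[(1, 2, 0), (3, 6, 2), (4, 1, 0), (4, 5, 2)]


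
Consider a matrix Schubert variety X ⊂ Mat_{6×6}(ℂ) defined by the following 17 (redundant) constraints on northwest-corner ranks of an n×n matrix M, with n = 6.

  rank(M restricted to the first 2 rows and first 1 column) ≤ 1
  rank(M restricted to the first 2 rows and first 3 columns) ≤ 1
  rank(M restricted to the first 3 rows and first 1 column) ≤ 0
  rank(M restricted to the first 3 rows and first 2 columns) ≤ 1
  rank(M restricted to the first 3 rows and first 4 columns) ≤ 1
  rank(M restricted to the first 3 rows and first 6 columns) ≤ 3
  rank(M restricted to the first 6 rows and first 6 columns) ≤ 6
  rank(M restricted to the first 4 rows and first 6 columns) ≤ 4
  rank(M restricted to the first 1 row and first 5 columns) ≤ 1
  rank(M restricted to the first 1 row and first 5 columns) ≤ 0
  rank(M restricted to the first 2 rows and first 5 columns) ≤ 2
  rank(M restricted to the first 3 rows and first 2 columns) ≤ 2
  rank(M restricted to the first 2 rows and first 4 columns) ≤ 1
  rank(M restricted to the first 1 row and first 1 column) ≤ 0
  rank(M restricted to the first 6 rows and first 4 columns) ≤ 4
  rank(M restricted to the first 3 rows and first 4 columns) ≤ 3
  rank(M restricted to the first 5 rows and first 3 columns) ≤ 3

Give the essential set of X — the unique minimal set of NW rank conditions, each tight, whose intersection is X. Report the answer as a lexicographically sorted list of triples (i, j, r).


Recovering R(i,j) via the rank-extension bound from the 17 conditions:

  row 1: 0  0  0  0  0  1
  row 2: 0  1  1  1  1  2
  row 3: 0  1  1  1  2  3
  row 4: 1  2  2  2  3  4
  row 5: 1  2  3  3  4  5
  row 6: 1  2  3  4  5  6

reading off 1-entries of Δ²R: w = (6, 2, 5, 1, 3, 4).

3 SE-corners of the 9-cell Rothe diagram give Ess(w):

[(1, 5, 0), (3, 1, 0), (3, 4, 1)]


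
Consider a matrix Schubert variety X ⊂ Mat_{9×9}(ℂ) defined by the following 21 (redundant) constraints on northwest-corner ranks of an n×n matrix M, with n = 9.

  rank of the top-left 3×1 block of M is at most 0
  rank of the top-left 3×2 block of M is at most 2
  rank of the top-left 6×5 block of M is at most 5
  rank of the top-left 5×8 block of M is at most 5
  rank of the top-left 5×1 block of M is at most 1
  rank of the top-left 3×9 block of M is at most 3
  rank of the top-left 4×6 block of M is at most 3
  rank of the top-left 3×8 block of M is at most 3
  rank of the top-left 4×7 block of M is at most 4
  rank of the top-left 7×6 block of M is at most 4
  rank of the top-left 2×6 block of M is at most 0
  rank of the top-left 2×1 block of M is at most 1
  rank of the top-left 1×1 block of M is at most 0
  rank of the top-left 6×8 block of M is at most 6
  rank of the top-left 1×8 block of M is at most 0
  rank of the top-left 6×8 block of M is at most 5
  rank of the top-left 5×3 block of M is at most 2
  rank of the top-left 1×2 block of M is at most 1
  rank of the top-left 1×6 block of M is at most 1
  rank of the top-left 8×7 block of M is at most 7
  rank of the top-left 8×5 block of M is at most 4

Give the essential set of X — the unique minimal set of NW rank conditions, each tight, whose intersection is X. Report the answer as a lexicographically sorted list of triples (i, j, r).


The tightest implied rank at each (i,j), from the 21 conditions:

  R[1]: 0 0 0 0 0 0 0 0 1
  R[2]: 0 0 0 0 0 0 1 1 2
  R[3]: 0 1 1 1 1 1 2 2 3
  R[4]: 1 2 2 2 2 2 3 3 4
  R[5]: 1 2 2 3 3 3 4 4 5
  R[6]: 1 2 3 4 4 4 5 5 6
  R[7]: 1 2 3 4 4 4 5 6 7
  R[8]: 1 2 3 4 4 5 6 7 8
  R[9]: 1 2 3 4 5 6 7 8 9

giving w = (9, 7, 2, 1, 4, 3, 8, 6, 5) via Δ²R.

|D(w)|=19, |Ess(w)|=6:

[(1, 8, 0), (2, 6, 0), (3, 1, 0), (5, 3, 2), (7, 6, 4), (8, 5, 4)]


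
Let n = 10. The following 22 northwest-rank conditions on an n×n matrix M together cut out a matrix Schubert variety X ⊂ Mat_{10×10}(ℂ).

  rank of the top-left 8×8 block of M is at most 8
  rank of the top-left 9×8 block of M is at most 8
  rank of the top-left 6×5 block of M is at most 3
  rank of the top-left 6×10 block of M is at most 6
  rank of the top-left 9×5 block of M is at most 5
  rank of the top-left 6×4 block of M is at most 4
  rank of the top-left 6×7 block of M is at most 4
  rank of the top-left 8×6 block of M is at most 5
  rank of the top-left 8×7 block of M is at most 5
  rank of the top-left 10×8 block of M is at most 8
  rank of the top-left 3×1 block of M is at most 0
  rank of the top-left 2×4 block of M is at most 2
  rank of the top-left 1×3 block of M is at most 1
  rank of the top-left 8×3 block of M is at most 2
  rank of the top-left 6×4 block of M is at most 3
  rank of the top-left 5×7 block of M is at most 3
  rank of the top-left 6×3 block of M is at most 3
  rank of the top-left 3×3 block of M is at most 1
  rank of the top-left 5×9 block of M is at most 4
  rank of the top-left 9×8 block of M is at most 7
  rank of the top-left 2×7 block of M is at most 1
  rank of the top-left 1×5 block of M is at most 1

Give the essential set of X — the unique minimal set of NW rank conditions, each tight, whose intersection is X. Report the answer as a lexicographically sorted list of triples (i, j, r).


Recovering R(i,j) via the rank-extension bound from the 22 conditions:

  row 1: 0  1  1  1  1  1  1  1  1  1
  row 2: 0  1  1  1  1  1  1  2  2  2
  row 3: 0  1  1  2  2  2  2  3  3  3
  row 4: 1  2  2  3  3  3  3  4  4  4
  row 5: 1  2  2  3  3  3  3  4  4  5
  row 6: 1  2  2  3  3  4  4  5  5  6
  row 7: 1  2  2  3  4  5  5  6  6  7
  row 8: 1  2  2  3  4  5  5  6  7  8
  row 9: 1  2  3  4  5  6  6  7  8  9
  row 10: 1  2  3  4  5  6  7  8  9  10

reading off 1-entries of Δ²R: w = (2, 8, 4, 1, 10, 6, 5, 9, 3, 7).

8 SE-corners of the 19-cell Rothe diagram give Ess(w):

[(2, 7, 1), (3, 1, 0), (3, 3, 1), (5, 7, 3), (5, 9, 4), (6, 5, 3), (8, 3, 2), (8, 7, 5)]


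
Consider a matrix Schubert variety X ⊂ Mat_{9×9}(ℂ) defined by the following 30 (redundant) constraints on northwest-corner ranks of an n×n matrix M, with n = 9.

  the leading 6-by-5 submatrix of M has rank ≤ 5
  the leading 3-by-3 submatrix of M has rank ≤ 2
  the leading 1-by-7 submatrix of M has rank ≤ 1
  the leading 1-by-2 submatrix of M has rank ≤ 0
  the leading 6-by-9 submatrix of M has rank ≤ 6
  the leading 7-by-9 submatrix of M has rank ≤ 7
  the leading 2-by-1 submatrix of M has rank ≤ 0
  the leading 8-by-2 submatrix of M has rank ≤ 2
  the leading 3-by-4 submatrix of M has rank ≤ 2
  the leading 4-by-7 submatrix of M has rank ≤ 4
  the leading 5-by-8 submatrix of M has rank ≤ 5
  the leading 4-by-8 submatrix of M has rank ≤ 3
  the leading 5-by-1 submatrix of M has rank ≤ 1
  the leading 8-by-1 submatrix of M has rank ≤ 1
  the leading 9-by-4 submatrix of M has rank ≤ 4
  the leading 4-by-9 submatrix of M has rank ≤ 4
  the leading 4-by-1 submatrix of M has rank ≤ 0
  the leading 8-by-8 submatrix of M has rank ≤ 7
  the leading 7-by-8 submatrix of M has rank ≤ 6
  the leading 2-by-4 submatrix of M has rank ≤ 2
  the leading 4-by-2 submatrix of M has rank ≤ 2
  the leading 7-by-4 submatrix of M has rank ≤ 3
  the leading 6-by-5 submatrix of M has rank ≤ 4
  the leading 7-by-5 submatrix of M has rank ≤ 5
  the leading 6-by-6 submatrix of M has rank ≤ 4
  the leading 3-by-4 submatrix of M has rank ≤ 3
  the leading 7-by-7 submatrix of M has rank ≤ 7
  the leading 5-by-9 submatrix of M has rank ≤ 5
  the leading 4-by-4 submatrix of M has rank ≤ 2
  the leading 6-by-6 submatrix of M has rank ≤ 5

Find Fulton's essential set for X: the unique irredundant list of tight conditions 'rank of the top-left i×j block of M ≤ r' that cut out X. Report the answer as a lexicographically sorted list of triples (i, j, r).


Recovering R(i,j) via the rank-extension bound from the 30 conditions:

  0 0 1 1 1 1 1 1 1
  0 1 2 2 2 2 2 2 2
  0 1 2 2 3 3 3 3 3
  0 1 2 2 3 3 3 3 4
  1 2 3 3 4 4 4 4 5
  1 2 3 3 4 4 5 5 6
  1 2 3 3 4 5 6 6 7
  1 2 3 4 5 6 7 7 8
  1 2 3 4 5 6 7 8 9

giving w = (3, 2, 5, 9, 1, 7, 6, 4, 8) via Δ²R.

D(w) has 13 cells with 6 SE-corners; essential set:

[(1, 2, 0), (4, 1, 0), (4, 4, 2), (4, 8, 3), (6, 6, 4), (7, 4, 3)]


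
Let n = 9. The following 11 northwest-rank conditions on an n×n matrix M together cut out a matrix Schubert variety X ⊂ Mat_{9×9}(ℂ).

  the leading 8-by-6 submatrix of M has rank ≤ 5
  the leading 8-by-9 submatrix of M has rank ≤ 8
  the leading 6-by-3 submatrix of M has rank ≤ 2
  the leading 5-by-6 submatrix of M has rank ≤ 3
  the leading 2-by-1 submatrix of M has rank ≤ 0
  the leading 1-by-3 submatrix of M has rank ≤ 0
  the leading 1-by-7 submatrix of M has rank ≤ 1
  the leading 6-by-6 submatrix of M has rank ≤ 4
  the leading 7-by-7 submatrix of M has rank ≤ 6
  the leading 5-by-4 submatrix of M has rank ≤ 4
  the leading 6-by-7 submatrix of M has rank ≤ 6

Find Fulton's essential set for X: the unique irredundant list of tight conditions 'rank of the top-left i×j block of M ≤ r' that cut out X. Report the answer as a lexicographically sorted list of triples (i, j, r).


Recovering R(i,j) via the rank-extension bound from the 11 conditions:

  i=1: 0 0 0 1 1 1 1 1 1
  i=2: 0 1 1 2 2 2 2 2 2
  i=3: 1 2 2 3 3 3 3 3 3
  i=4: 1 2 2 3 3 3 4 4 4
  i=5: 1 2 2 3 3 3 4 5 5
  i=6: 1 2 2 3 4 4 5 6 6
  i=7: 1 2 3 4 5 5 6 7 7
  i=8: 1 2 3 4 5 5 6 7 8
  i=9: 1 2 3 4 5 6 7 8 9

second differences of R give the permutation w = (4, 2, 1, 7, 8, 5, 3, 9, 6).

Fulton essential set (5 of the 12 Rothe cells):

[(1, 3, 0), (2, 1, 0), (5, 6, 3), (6, 3, 2), (8, 6, 5)]


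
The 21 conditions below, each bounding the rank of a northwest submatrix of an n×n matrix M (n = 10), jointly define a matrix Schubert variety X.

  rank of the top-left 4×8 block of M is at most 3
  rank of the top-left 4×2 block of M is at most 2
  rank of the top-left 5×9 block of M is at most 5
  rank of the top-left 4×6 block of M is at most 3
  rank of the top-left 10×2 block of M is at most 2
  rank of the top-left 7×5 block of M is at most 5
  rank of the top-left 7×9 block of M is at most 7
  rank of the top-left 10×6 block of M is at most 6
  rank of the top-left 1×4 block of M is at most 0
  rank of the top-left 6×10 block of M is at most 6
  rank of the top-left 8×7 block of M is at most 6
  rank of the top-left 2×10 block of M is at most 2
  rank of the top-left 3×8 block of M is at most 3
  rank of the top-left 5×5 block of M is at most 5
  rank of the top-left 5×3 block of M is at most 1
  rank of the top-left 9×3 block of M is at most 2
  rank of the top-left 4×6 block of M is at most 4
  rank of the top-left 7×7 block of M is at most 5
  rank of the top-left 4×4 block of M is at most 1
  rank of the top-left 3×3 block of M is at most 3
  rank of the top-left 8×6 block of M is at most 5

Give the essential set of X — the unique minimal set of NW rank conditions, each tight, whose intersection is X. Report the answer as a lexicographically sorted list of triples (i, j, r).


Propagating the 21 rank bounds to every northwest block:

  R[1]: 0 | 0 | 0 | 0 | 1 | 1 | 1 | 1 | 1 | 1
  R[2]: 1 | 1 | 1 | 1 | 2 | 2 | 2 | 2 | 2 | 2
  R[3]: 1 | 1 | 1 | 1 | 2 | 3 | 3 | 3 | 3 | 3
  R[4]: 1 | 1 | 1 | 1 | 2 | 3 | 3 | 3 | 4 | 4
  R[5]: 1 | 1 | 1 | 2 | 3 | 4 | 4 | 4 | 5 | 5
  R[6]: 1 | 2 | 2 | 3 | 4 | 5 | 5 | 5 | 6 | 6
  R[7]: 1 | 2 | 2 | 3 | 4 | 5 | 5 | 6 | 7 | 7
  R[8]: 1 | 2 | 2 | 3 | 4 | 5 | 6 | 7 | 8 | 8
  R[9]: 1 | 2 | 2 | 3 | 4 | 5 | 6 | 7 | 8 | 9
  R[10]: 1 | 2 | 3 | 4 | 5 | 6 | 7 | 8 | 9 | 10

giving w = (5, 1, 6, 9, 4, 2, 8, 7, 10, 3) via Δ²R.

Fulton essential set (6 of the 18 Rothe cells):

[(1, 4, 0), (4, 4, 1), (4, 8, 3), (5, 3, 1), (7, 7, 5), (9, 3, 2)]


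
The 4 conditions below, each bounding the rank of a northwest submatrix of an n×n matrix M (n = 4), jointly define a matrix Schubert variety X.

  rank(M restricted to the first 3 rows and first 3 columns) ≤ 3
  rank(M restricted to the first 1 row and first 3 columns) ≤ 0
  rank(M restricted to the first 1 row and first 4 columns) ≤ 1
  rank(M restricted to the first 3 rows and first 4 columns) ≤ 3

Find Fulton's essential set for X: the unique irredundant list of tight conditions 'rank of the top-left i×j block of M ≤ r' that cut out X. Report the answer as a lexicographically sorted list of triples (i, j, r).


Rank table r_w(4×4) implied by the 4 constraints:

  R[1]: 0  0  0  1
  R[2]: 1  1  1  2
  R[3]: 1  2  2  3
  R[4]: 1  2  3  4

giving w = (4, 1, 2, 3) via Δ²R.

1 SE-corner of the 3-cell Rothe diagram gives Ess(w):

[(1, 3, 0)]


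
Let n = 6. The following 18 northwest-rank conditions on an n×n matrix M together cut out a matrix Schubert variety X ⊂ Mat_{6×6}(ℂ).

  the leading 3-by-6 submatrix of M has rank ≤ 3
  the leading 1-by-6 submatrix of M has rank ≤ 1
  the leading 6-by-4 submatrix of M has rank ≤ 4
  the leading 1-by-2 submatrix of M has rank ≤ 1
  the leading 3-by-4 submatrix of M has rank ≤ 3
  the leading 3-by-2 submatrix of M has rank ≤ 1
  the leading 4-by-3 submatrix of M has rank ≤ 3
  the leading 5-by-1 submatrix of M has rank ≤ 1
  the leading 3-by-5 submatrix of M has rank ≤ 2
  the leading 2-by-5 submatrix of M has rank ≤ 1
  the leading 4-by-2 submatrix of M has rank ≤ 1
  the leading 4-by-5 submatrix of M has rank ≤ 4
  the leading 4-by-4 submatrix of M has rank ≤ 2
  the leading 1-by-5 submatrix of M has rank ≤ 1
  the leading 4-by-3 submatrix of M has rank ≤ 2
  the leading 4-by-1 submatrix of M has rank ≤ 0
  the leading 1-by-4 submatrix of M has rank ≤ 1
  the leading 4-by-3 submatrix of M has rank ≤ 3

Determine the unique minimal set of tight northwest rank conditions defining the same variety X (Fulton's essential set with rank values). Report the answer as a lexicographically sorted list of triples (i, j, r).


Propagating the 18 rank bounds to every northwest block:

  0 1 1 1 1 1
  0 1 1 1 1 2
  0 1 2 2 2 3
  0 1 2 2 3 4
  1 2 3 3 4 5
  1 2 3 4 5 6

second differences of R give the permutation w = (2, 6, 3, 5, 1, 4).

ℓ(w)=8; the 3 essential cells (i,j,r):

[(2, 5, 1), (4, 1, 0), (4, 4, 2)]


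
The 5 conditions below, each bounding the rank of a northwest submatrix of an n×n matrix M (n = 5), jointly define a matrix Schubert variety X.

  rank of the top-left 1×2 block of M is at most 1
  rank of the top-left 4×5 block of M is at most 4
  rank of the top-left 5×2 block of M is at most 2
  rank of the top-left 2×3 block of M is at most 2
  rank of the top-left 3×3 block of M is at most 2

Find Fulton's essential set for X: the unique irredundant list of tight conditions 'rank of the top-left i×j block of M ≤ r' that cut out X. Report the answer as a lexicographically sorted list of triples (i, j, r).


Rank table r_w(5×5) implied by the 5 constraints:

  1 1 1 1 1
  1 2 2 2 2
  1 2 2 3 3
  1 2 3 4 4
  1 2 3 4 5

so w = (1, 2, 4, 3, 5).

|D(w)|=1, |Ess(w)|=1:

[(3, 3, 2)]


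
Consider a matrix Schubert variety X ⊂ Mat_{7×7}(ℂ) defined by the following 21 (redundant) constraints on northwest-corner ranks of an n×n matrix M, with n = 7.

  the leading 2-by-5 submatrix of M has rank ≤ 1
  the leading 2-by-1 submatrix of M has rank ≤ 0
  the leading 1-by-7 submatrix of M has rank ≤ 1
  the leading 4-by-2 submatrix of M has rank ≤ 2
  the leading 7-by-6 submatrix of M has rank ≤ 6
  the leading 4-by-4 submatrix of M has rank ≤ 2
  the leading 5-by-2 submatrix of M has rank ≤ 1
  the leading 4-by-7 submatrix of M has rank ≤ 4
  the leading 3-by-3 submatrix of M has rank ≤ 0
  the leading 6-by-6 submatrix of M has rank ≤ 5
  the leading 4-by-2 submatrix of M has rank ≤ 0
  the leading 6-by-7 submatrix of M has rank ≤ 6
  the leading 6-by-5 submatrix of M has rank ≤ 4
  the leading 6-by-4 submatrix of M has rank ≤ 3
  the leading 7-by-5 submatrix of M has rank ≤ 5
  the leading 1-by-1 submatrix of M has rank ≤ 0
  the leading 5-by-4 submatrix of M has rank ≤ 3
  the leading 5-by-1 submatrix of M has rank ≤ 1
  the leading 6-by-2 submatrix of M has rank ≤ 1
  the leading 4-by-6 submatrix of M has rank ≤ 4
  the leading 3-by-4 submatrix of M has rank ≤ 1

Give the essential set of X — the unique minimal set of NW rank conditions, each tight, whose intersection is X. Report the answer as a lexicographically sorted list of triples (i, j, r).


Computing R[i][j] = min implied NW-rank bound (n=7, 21 conditions):

  i=1: 0 0 0 1 1 1 1
  i=2: 0 0 0 1 1 2 2
  i=3: 0 0 0 1 2 3 3
  i=4: 0 0 1 2 3 4 4
  i=5: 1 1 2 3 4 5 5
  i=6: 1 1 2 3 4 5 6
  i=7: 1 2 3 4 5 6 7

so w = (4, 6, 5, 3, 1, 7, 2).

Fulton essential set (4 of the 13 Rothe cells):

[(2, 5, 1), (3, 3, 0), (4, 2, 0), (6, 2, 1)]


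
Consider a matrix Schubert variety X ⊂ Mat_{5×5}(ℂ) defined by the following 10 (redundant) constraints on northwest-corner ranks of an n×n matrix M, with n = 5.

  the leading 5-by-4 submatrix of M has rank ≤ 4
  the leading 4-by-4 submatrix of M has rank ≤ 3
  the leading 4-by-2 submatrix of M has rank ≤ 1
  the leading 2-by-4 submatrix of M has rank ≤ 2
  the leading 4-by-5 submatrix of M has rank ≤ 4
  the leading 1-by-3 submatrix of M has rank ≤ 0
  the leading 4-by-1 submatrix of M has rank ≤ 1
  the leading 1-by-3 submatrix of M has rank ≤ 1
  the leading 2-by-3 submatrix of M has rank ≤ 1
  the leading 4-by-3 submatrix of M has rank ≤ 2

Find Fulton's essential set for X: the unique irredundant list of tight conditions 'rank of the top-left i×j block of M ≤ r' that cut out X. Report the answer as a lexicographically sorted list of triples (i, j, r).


Reconstructing r_w from the 10 given conditions:

  R[1]: 0, 0, 0, 1, 1
  R[2]: 1, 1, 1, 2, 2
  R[3]: 1, 1, 2, 3, 3
  R[4]: 1, 1, 2, 3, 4
  R[5]: 1, 2, 3, 4, 5

hence w(1..5) = (4, 1, 3, 5, 2).

ℓ(w)=5; the 2 essential cells (i,j,r):

[(1, 3, 0), (4, 2, 1)]


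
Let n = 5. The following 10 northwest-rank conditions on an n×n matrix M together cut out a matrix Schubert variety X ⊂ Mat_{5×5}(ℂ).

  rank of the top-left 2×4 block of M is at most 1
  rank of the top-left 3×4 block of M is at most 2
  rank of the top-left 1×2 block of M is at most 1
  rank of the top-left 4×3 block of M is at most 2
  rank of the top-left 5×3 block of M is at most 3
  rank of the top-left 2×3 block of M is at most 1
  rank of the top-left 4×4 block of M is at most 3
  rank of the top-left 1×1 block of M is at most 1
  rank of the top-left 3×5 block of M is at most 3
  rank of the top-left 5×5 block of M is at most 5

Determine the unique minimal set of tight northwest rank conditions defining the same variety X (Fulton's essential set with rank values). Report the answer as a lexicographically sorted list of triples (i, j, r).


Computing R[i][j] = min implied NW-rank bound (n=5, 10 conditions):

  R[1]: 1, 1, 1, 1, 1
  R[2]: 1, 1, 1, 1, 2
  R[3]: 1, 2, 2, 2, 3
  R[4]: 1, 2, 2, 3, 4
  R[5]: 1, 2, 3, 4, 5

giving w = (1, 5, 2, 4, 3) via Δ²R.

ℓ(w)=4; the 2 essential cells (i,j,r):

[(2, 4, 1), (4, 3, 2)]


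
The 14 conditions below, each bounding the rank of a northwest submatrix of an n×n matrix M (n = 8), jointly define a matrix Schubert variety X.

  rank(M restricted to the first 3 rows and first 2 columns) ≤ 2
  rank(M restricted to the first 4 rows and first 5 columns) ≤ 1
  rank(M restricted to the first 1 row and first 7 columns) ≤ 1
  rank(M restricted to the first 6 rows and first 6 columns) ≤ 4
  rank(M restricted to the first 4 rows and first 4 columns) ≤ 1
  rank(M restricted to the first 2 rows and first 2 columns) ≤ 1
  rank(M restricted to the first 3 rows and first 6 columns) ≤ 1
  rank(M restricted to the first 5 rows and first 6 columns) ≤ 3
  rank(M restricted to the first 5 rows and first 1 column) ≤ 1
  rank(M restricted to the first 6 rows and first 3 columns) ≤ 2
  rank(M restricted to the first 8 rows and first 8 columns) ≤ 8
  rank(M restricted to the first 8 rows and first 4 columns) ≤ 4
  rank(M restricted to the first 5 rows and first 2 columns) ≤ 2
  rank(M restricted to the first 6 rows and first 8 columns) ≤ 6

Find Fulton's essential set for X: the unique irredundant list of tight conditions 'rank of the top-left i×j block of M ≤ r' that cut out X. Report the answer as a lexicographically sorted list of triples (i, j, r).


Rank table r_w(8×8) implied by the 14 constraints:

  R[1]: 1 1 1 1 1 1 1 1
  R[2]: 1 1 1 1 1 1 2 2
  R[3]: 1 1 1 1 1 1 2 3
  R[4]: 1 1 1 1 1 2 3 4
  R[5]: 1 2 2 2 2 3 4 5
  R[6]: 1 2 2 3 3 4 5 6
  R[7]: 1 2 3 4 4 5 6 7
  R[8]: 1 2 3 4 5 6 7 8

the unique w with this rank table is (1, 7, 8, 6, 2, 4, 3, 5).

|D(w)|=15, |Ess(w)|=3:

[(3, 6, 1), (4, 5, 1), (6, 3, 2)]


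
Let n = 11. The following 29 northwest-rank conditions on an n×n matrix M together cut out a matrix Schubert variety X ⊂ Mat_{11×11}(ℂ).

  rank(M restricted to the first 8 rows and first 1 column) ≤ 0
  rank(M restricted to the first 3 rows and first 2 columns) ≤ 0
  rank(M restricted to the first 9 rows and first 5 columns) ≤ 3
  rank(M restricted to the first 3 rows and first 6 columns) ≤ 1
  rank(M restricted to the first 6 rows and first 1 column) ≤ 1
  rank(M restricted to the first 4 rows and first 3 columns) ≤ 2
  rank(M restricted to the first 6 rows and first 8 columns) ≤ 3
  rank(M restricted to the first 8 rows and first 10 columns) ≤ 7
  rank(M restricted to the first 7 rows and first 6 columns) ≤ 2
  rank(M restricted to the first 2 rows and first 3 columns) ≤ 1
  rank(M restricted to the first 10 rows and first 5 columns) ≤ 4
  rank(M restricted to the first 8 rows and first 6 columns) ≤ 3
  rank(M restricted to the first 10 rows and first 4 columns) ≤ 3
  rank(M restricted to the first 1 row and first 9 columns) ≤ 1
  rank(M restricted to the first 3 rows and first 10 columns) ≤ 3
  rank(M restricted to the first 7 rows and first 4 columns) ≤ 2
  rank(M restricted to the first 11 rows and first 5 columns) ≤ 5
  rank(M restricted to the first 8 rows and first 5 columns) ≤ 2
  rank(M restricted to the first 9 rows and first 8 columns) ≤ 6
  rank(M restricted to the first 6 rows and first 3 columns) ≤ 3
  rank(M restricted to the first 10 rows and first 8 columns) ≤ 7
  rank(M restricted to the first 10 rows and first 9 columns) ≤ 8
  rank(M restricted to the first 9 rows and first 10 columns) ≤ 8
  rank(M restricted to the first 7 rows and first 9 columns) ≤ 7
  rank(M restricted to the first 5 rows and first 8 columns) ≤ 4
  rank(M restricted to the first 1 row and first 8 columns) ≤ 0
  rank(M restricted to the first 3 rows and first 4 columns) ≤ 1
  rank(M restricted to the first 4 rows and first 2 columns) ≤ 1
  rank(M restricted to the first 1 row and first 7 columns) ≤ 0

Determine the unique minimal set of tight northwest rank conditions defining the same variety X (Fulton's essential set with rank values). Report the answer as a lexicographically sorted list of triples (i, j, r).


Reconstructing r_w from the 29 given conditions:

  i=1: 0 0 0 0 0 0 0 0 1 1 1
  i=2: 0 0 1 1 1 1 1 1 2 2 2
  i=3: 0 0 1 1 1 1 2 2 3 3 3
  i=4: 0 1 2 2 2 2 3 3 4 4 4
  i=5: 0 1 2 2 2 2 3 3 4 5 5
  i=6: 0 1 2 2 2 2 3 3 4 5 6
  i=7: 0 1 2 2 2 2 3 4 5 6 7
  i=8: 0 1 2 2 2 3 4 5 6 7 8
  i=9: 1 2 3 3 3 4 5 6 7 8 9
  i=10: 1 2 3 3 4 5 6 7 8 9 10
  i=11: 1 2 3 4 5 6 7 8 9 10 11

reading off 1-entries of Δ²R: w = (9, 3, 7, 2, 10, 11, 8, 6, 1, 5, 4).

|D(w)|=34, |Ess(w)|=8:

[(1, 8, 0), (3, 2, 0), (3, 6, 1), (6, 8, 3), (7, 6, 2), (8, 1, 0), (8, 5, 2), (10, 4, 3)]


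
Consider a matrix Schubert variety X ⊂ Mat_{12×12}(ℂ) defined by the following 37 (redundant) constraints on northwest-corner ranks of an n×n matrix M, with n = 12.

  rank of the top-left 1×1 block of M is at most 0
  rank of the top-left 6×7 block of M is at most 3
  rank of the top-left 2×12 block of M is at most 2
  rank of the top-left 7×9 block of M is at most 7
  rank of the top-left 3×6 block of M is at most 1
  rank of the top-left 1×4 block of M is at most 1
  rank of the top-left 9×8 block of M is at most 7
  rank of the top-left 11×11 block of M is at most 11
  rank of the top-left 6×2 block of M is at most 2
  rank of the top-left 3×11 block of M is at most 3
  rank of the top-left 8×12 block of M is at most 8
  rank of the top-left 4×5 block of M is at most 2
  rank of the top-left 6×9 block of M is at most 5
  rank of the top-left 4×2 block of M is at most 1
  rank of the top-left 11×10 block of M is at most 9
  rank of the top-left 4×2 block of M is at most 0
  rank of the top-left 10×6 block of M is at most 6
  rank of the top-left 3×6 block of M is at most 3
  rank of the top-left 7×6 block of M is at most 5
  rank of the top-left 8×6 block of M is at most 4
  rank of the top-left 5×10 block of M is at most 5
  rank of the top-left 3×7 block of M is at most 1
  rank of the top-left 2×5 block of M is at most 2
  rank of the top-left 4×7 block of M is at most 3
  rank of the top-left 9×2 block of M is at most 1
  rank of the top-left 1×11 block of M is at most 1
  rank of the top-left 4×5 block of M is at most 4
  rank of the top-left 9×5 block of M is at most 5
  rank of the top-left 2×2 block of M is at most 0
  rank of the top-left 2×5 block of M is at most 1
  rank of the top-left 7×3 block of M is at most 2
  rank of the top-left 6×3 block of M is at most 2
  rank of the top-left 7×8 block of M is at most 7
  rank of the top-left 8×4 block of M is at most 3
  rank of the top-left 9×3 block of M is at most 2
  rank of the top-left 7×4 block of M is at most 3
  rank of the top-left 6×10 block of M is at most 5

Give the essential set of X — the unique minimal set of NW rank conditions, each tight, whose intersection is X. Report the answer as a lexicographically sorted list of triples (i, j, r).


The tightest implied rank at each (i,j), from the 37 conditions:

  row 1: 0 | 0 | 1 | 1 | 1 | 1 | 1 | 1 | 1 | 1 | 1 | 1
  row 2: 0 | 0 | 1 | 1 | 1 | 1 | 1 | 2 | 2 | 2 | 2 | 2
  row 3: 0 | 0 | 1 | 1 | 1 | 1 | 1 | 2 | 3 | 3 | 3 | 3
  row 4: 0 | 0 | 1 | 2 | 2 | 2 | 2 | 3 | 4 | 4 | 4 | 4
  row 5: 1 | 1 | 2 | 3 | 3 | 3 | 3 | 4 | 5 | 5 | 5 | 5
  row 6: 1 | 1 | 2 | 3 | 3 | 3 | 3 | 4 | 5 | 5 | 6 | 6
  row 7: 1 | 1 | 2 | 3 | 4 | 4 | 4 | 5 | 6 | 6 | 7 | 7
  row 8: 1 | 1 | 2 | 3 | 4 | 4 | 5 | 6 | 7 | 7 | 8 | 8
  row 9: 1 | 1 | 2 | 3 | 4 | 5 | 6 | 7 | 8 | 8 | 9 | 9
  row 10: 1 | 2 | 3 | 4 | 5 | 6 | 7 | 8 | 9 | 9 | 10 | 10
  row 11: 1 | 2 | 3 | 4 | 5 | 6 | 7 | 8 | 9 | 9 | 10 | 11
  row 12: 1 | 2 | 3 | 4 | 5 | 6 | 7 | 8 | 9 | 10 | 11 | 12

second differences of R give the permutation w = (3, 8, 9, 4, 1, 11, 5, 7, 6, 2, 12, 10).

7 SE-corners of the 26-cell Rothe diagram give Ess(w):

[(3, 7, 1), (4, 2, 0), (6, 7, 3), (6, 10, 5), (8, 6, 4), (9, 2, 1), (11, 10, 9)]


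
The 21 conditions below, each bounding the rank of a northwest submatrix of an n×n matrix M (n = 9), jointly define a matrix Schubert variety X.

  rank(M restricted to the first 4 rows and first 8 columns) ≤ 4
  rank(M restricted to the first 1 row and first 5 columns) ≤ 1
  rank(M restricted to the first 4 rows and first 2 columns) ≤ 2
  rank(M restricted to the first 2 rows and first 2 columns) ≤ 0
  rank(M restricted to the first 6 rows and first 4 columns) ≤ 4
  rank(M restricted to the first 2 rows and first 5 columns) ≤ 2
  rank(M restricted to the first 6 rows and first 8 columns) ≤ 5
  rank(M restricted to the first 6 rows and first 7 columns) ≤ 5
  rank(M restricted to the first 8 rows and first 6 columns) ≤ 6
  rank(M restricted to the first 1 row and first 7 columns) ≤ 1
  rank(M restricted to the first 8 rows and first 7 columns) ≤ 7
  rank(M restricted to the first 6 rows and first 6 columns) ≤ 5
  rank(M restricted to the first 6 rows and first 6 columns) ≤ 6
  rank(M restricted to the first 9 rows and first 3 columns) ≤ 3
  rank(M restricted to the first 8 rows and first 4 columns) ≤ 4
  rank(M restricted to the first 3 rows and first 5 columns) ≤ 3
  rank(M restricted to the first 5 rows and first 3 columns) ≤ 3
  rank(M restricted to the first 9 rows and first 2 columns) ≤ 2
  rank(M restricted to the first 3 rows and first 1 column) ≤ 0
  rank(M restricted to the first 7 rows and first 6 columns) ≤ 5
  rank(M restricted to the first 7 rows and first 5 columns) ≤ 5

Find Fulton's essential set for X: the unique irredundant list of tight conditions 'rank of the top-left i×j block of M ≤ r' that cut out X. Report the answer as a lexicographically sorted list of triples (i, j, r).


Rank table r_w(9×9) implied by the 21 constraints:

  row 1: 0 | 0 | 1 | 1 | 1 | 1 | 1 | 1 | 1
  row 2: 0 | 0 | 1 | 2 | 2 | 2 | 2 | 2 | 2
  row 3: 0 | 1 | 2 | 3 | 3 | 3 | 3 | 3 | 3
  row 4: 1 | 2 | 3 | 4 | 4 | 4 | 4 | 4 | 4
  row 5: 1 | 2 | 3 | 4 | 5 | 5 | 5 | 5 | 5
  row 6: 1 | 2 | 3 | 4 | 5 | 5 | 5 | 5 | 6
  row 7: 1 | 2 | 3 | 4 | 5 | 5 | 6 | 6 | 7
  row 8: 1 | 2 | 3 | 4 | 5 | 6 | 7 | 7 | 8
  row 9: 1 | 2 | 3 | 4 | 5 | 6 | 7 | 8 | 9

the unique w with this rank table is (3, 4, 2, 1, 5, 9, 7, 6, 8).

|D(w)|=9, |Ess(w)|=4:

[(2, 2, 0), (3, 1, 0), (6, 8, 5), (7, 6, 5)]


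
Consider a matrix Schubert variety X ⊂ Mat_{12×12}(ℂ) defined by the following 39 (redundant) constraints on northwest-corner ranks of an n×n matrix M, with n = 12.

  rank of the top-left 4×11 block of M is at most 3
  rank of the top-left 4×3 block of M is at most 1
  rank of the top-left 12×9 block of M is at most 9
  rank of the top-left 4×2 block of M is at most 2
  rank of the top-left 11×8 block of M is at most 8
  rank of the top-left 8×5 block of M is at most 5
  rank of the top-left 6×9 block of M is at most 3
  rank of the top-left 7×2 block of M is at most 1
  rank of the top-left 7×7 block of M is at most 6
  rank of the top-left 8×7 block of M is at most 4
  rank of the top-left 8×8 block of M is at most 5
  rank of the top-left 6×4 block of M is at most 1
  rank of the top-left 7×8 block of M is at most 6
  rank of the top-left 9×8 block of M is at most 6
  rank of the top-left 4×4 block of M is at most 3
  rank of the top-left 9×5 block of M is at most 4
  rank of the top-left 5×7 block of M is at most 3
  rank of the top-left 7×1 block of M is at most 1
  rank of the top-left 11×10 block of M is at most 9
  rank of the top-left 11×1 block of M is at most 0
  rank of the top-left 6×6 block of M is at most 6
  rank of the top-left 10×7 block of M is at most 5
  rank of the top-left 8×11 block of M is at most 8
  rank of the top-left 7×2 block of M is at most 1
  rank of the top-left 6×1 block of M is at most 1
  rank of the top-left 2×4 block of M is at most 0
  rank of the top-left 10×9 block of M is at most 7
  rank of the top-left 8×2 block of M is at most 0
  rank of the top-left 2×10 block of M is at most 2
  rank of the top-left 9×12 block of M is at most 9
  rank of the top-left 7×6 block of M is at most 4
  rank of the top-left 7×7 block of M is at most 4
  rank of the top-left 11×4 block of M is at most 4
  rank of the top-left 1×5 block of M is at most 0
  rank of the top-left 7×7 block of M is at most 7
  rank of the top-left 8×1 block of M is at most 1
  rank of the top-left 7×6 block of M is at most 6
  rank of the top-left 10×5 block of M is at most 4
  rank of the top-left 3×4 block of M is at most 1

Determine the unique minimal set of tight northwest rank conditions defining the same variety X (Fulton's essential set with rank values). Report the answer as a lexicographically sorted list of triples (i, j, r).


Recovering R(i,j) via the rank-extension bound from the 39 conditions:

  i=1: 0  0  0  0  0  1  1  1  1  1  1  1
  i=2: 0  0  0  0  1  2  2  2  2  2  2  2
  i=3: 0  0  1  1  2  3  3  3  3  3  3  3
  i=4: 0  0  1  1  2  3  3  3  3  3  3  4
  i=5: 0  0  1  1  2  3  3  3  3  4  4  5
  i=6: 0  0  1  1  2  3  3  3  3  4  5  6
  i=7: 0  0  1  2  3  4  4  4  4  5  6  7
  i=8: 0  0  1  2  3  4  4  5  5  6  7  8
  i=9: 0  1  2  3  4  5  5  6  6  7  8  9
  i=10: 0  1  2  3  4  5  5  6  7  8  9  10
  i=11: 0  1  2  3  4  5  6  7  8  9  10  11
  i=12: 1  2  3  4  5  6  7  8  9  10  11  12

so w = (6, 5, 3, 12, 10, 11, 4, 8, 2, 9, 7, 1).

ℓ(w)=40; the 9 essential cells (i,j,r):

[(1, 5, 0), (2, 4, 0), (4, 11, 3), (6, 4, 1), (6, 9, 3), (8, 2, 0), (8, 7, 4), (10, 7, 5), (11, 1, 0)]
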